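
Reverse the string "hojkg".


Input: hojkg
Reading characters right to left:
  Position 4: 'g'
  Position 3: 'k'
  Position 2: 'j'
  Position 1: 'o'
  Position 0: 'h'
Reversed: gkjoh

gkjoh


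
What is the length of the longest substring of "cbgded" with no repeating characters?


Input: "cbgded"
Sliding window (track last position of each char):
  Position 0 ('c'): window [0,0] length 1 -- new best
  Position 1 ('b'): window [0,1] length 2 -- new best
  Position 2 ('g'): window [0,2] length 3 -- new best
  Position 3 ('d'): window [0,3] length 4 -- new best
  Position 4 ('e'): window [0,4] length 5 -- new best
  Position 5 ('d'): repeat (last at 3), move window start to 4
  Position 5 ('d'): window [4,5] length 2
Longest substring with no repeats: "cbgde" with length 5

5


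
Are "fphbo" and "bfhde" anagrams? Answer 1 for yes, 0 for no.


Strings: "fphbo", "bfhde"
Sorted first:  bfhop
Sorted second: bdefh
Differ at position 1: 'f' vs 'd' => not anagrams

0


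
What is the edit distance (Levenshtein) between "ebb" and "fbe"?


Computing edit distance: "ebb" -> "fbe"
DP table:
           f    b    e
      0    1    2    3
  e   1    1    2    2
  b   2    2    1    2
  b   3    3    2    2
Edit distance = dp[3][3] = 2

2


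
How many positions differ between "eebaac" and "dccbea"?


Comparing "eebaac" and "dccbea" position by position:
  Position 0: 'e' vs 'd' => DIFFER
  Position 1: 'e' vs 'c' => DIFFER
  Position 2: 'b' vs 'c' => DIFFER
  Position 3: 'a' vs 'b' => DIFFER
  Position 4: 'a' vs 'e' => DIFFER
  Position 5: 'c' vs 'a' => DIFFER
Positions that differ: 6

6


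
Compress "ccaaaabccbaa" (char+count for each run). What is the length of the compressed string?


Input: ccaaaabccbaa
Runs:
  'c' x 2 => "c2"
  'a' x 4 => "a4"
  'b' x 1 => "b1"
  'c' x 2 => "c2"
  'b' x 1 => "b1"
  'a' x 2 => "a2"
Compressed: "c2a4b1c2b1a2"
Compressed length: 12

12


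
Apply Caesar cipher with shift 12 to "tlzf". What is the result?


Caesar cipher: shift "tlzf" by 12
  't' (pos 19) + 12 = pos 5 = 'f'
  'l' (pos 11) + 12 = pos 23 = 'x'
  'z' (pos 25) + 12 = pos 11 = 'l'
  'f' (pos 5) + 12 = pos 17 = 'r'
Result: fxlr

fxlr


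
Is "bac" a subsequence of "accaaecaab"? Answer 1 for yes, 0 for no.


Check if "bac" is a subsequence of "accaaecaab"
Greedy scan:
  Position 0 ('a'): no match needed
  Position 1 ('c'): no match needed
  Position 2 ('c'): no match needed
  Position 3 ('a'): no match needed
  Position 4 ('a'): no match needed
  Position 5 ('e'): no match needed
  Position 6 ('c'): no match needed
  Position 7 ('a'): no match needed
  Position 8 ('a'): no match needed
  Position 9 ('b'): matches sub[0] = 'b'
Only matched 1/3 characters => not a subsequence

0


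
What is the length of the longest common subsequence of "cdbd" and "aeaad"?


LCS of "cdbd" and "aeaad"
DP table:
           a    e    a    a    d
      0    0    0    0    0    0
  c   0    0    0    0    0    0
  d   0    0    0    0    0    1
  b   0    0    0    0    0    1
  d   0    0    0    0    0    1
LCS length = dp[4][5] = 1

1


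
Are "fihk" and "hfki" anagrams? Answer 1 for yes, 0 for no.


Strings: "fihk", "hfki"
Sorted first:  fhik
Sorted second: fhik
Sorted forms match => anagrams

1


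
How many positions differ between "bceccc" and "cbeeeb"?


Comparing "bceccc" and "cbeeeb" position by position:
  Position 0: 'b' vs 'c' => DIFFER
  Position 1: 'c' vs 'b' => DIFFER
  Position 2: 'e' vs 'e' => same
  Position 3: 'c' vs 'e' => DIFFER
  Position 4: 'c' vs 'e' => DIFFER
  Position 5: 'c' vs 'b' => DIFFER
Positions that differ: 5

5


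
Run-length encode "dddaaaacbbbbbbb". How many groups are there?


Input: dddaaaacbbbbbbb
Scanning for consecutive runs:
  Group 1: 'd' x 3 (positions 0-2)
  Group 2: 'a' x 4 (positions 3-6)
  Group 3: 'c' x 1 (positions 7-7)
  Group 4: 'b' x 7 (positions 8-14)
Total groups: 4

4


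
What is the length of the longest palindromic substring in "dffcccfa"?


Input: "dffcccfa"
Checking substrings for palindromes:
  [2:7] "fcccf" (len 5) => palindrome
  [3:6] "ccc" (len 3) => palindrome
  [1:3] "ff" (len 2) => palindrome
  [3:5] "cc" (len 2) => palindrome
  [4:6] "cc" (len 2) => palindrome
Longest palindromic substring: "fcccf" with length 5

5


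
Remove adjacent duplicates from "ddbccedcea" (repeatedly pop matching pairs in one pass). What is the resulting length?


Input: ddbccedcea
Stack-based adjacent duplicate removal:
  Read 'd': push. Stack: d
  Read 'd': matches stack top 'd' => pop. Stack: (empty)
  Read 'b': push. Stack: b
  Read 'c': push. Stack: bc
  Read 'c': matches stack top 'c' => pop. Stack: b
  Read 'e': push. Stack: be
  Read 'd': push. Stack: bed
  Read 'c': push. Stack: bedc
  Read 'e': push. Stack: bedce
  Read 'a': push. Stack: bedcea
Final stack: "bedcea" (length 6)

6


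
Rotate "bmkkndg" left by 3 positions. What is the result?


Input: "bmkkndg", rotate left by 3
First 3 characters: "bmk"
Remaining characters: "kndg"
Concatenate remaining + first: "kndg" + "bmk" = "kndgbmk"

kndgbmk


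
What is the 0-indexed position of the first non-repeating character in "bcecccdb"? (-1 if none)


Input: bcecccdb
Character frequencies:
  'b': 2
  'c': 4
  'd': 1
  'e': 1
Scanning left to right for freq == 1:
  Position 0 ('b'): freq=2, skip
  Position 1 ('c'): freq=4, skip
  Position 2 ('e'): unique! => answer = 2

2


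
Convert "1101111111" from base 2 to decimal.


Input: "1101111111" in base 2
Positional expansion:
  Digit '1' (value 1) x 2^9 = 512
  Digit '1' (value 1) x 2^8 = 256
  Digit '0' (value 0) x 2^7 = 0
  Digit '1' (value 1) x 2^6 = 64
  Digit '1' (value 1) x 2^5 = 32
  Digit '1' (value 1) x 2^4 = 16
  Digit '1' (value 1) x 2^3 = 8
  Digit '1' (value 1) x 2^2 = 4
  Digit '1' (value 1) x 2^1 = 2
  Digit '1' (value 1) x 2^0 = 1
Sum = 895

895


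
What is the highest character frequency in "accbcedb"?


Input: accbcedb
Character counts:
  'a': 1
  'b': 2
  'c': 3
  'd': 1
  'e': 1
Maximum frequency: 3

3


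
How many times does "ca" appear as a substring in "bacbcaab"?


Searching for "ca" in "bacbcaab"
Scanning each position:
  Position 0: "ba" => no
  Position 1: "ac" => no
  Position 2: "cb" => no
  Position 3: "bc" => no
  Position 4: "ca" => MATCH
  Position 5: "aa" => no
  Position 6: "ab" => no
Total occurrences: 1

1


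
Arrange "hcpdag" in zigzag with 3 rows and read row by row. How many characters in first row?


Zigzag "hcpdag" into 3 rows:
Placing characters:
  'h' => row 0
  'c' => row 1
  'p' => row 2
  'd' => row 1
  'a' => row 0
  'g' => row 1
Rows:
  Row 0: "ha"
  Row 1: "cdg"
  Row 2: "p"
First row length: 2

2


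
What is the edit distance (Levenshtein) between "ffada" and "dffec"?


Computing edit distance: "ffada" -> "dffec"
DP table:
           d    f    f    e    c
      0    1    2    3    4    5
  f   1    1    1    2    3    4
  f   2    2    1    1    2    3
  a   3    3    2    2    2    3
  d   4    3    3    3    3    3
  a   5    4    4    4    4    4
Edit distance = dp[5][5] = 4

4


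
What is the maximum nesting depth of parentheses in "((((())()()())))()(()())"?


Input: "((((())()()())))()(()())"
Tracking depth:
  Position 0 '(': depth becomes 1
  Position 1 '(': depth becomes 2
  Position 2 '(': depth becomes 3
  Position 3 '(': depth becomes 4
  Position 4 '(': depth becomes 5
  Position 5 ')': depth becomes 4
  Position 6 ')': depth becomes 3
  Position 7 '(': depth becomes 4
  Position 8 ')': depth becomes 3
  Position 9 '(': depth becomes 4
  Position 10 ')': depth becomes 3
  Position 11 '(': depth becomes 4
  Position 12 ')': depth becomes 3
  Position 13 ')': depth becomes 2
  Position 14 ')': depth becomes 1
  Position 15 ')': depth becomes 0
  Position 16 '(': depth becomes 1
  Position 17 ')': depth becomes 0
  Position 18 '(': depth becomes 1
  Position 19 '(': depth becomes 2
  Position 20 ')': depth becomes 1
  Position 21 '(': depth becomes 2
  Position 22 ')': depth becomes 1
  Position 23 ')': depth becomes 0
Maximum depth reached: 5

5


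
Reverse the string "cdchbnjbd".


Input: cdchbnjbd
Reading characters right to left:
  Position 8: 'd'
  Position 7: 'b'
  Position 6: 'j'
  Position 5: 'n'
  Position 4: 'b'
  Position 3: 'h'
  Position 2: 'c'
  Position 1: 'd'
  Position 0: 'c'
Reversed: dbjnbhcdc

dbjnbhcdc


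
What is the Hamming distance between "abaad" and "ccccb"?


Comparing "abaad" and "ccccb" position by position:
  Position 0: 'a' vs 'c' => differ
  Position 1: 'b' vs 'c' => differ
  Position 2: 'a' vs 'c' => differ
  Position 3: 'a' vs 'c' => differ
  Position 4: 'd' vs 'b' => differ
Total differences (Hamming distance): 5

5


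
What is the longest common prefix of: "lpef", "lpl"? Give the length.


Words: lpef, lpl
  Position 0: all 'l' => match
  Position 1: all 'p' => match
  Position 2: ('e', 'l') => mismatch, stop
LCP = "lp" (length 2)

2


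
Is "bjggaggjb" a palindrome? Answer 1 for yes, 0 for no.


Input: bjggaggjb
Reversed: bjggaggjb
  Compare pos 0 ('b') with pos 8 ('b'): match
  Compare pos 1 ('j') with pos 7 ('j'): match
  Compare pos 2 ('g') with pos 6 ('g'): match
  Compare pos 3 ('g') with pos 5 ('g'): match
Result: palindrome

1


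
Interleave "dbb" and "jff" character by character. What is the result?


Interleaving "dbb" and "jff":
  Position 0: 'd' from first, 'j' from second => "dj"
  Position 1: 'b' from first, 'f' from second => "bf"
  Position 2: 'b' from first, 'f' from second => "bf"
Result: djbfbf

djbfbf


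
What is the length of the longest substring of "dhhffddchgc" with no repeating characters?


Input: "dhhffddchgc"
Sliding window (track last position of each char):
  Position 0 ('d'): window [0,0] length 1 -- new best
  Position 1 ('h'): window [0,1] length 2 -- new best
  Position 2 ('h'): repeat (last at 1), move window start to 2
  Position 2 ('h'): window [2,2] length 1
  Position 3 ('f'): window [2,3] length 2
  Position 4 ('f'): repeat (last at 3), move window start to 4
  Position 4 ('f'): window [4,4] length 1
  Position 5 ('d'): window [4,5] length 2
  Position 6 ('d'): repeat (last at 5), move window start to 6
  Position 6 ('d'): window [6,6] length 1
  Position 7 ('c'): window [6,7] length 2
  Position 8 ('h'): window [6,8] length 3 -- new best
  Position 9 ('g'): window [6,9] length 4 -- new best
  Position 10 ('c'): repeat (last at 7), move window start to 8
  Position 10 ('c'): window [8,10] length 3
Longest substring with no repeats: "dchg" with length 4

4


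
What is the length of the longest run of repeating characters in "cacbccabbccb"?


Input: "cacbccabbccb"
Scanning for longest run:
  Position 1 ('a'): new char, reset run to 1
  Position 2 ('c'): new char, reset run to 1
  Position 3 ('b'): new char, reset run to 1
  Position 4 ('c'): new char, reset run to 1
  Position 5 ('c'): continues run of 'c', length=2
  Position 6 ('a'): new char, reset run to 1
  Position 7 ('b'): new char, reset run to 1
  Position 8 ('b'): continues run of 'b', length=2
  Position 9 ('c'): new char, reset run to 1
  Position 10 ('c'): continues run of 'c', length=2
  Position 11 ('b'): new char, reset run to 1
Longest run: 'c' with length 2

2


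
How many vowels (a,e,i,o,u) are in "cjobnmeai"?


Input: cjobnmeai
Checking each character:
  'c' at position 0: consonant
  'j' at position 1: consonant
  'o' at position 2: vowel (running total: 1)
  'b' at position 3: consonant
  'n' at position 4: consonant
  'm' at position 5: consonant
  'e' at position 6: vowel (running total: 2)
  'a' at position 7: vowel (running total: 3)
  'i' at position 8: vowel (running total: 4)
Total vowels: 4

4


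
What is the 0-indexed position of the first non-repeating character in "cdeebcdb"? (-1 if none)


Input: cdeebcdb
Character frequencies:
  'b': 2
  'c': 2
  'd': 2
  'e': 2
Scanning left to right for freq == 1:
  Position 0 ('c'): freq=2, skip
  Position 1 ('d'): freq=2, skip
  Position 2 ('e'): freq=2, skip
  Position 3 ('e'): freq=2, skip
  Position 4 ('b'): freq=2, skip
  Position 5 ('c'): freq=2, skip
  Position 6 ('d'): freq=2, skip
  Position 7 ('b'): freq=2, skip
  No unique character found => answer = -1

-1


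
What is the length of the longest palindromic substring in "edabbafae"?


Input: "edabbafae"
Checking substrings for palindromes:
  [2:6] "abba" (len 4) => palindrome
  [5:8] "afa" (len 3) => palindrome
  [3:5] "bb" (len 2) => palindrome
Longest palindromic substring: "abba" with length 4

4


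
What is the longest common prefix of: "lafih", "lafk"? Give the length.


Words: lafih, lafk
  Position 0: all 'l' => match
  Position 1: all 'a' => match
  Position 2: all 'f' => match
  Position 3: ('i', 'k') => mismatch, stop
LCP = "laf" (length 3)

3


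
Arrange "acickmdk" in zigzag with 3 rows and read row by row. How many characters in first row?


Zigzag "acickmdk" into 3 rows:
Placing characters:
  'a' => row 0
  'c' => row 1
  'i' => row 2
  'c' => row 1
  'k' => row 0
  'm' => row 1
  'd' => row 2
  'k' => row 1
Rows:
  Row 0: "ak"
  Row 1: "ccmk"
  Row 2: "id"
First row length: 2

2


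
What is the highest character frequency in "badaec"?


Input: badaec
Character counts:
  'a': 2
  'b': 1
  'c': 1
  'd': 1
  'e': 1
Maximum frequency: 2

2


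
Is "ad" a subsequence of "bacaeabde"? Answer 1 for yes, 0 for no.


Check if "ad" is a subsequence of "bacaeabde"
Greedy scan:
  Position 0 ('b'): no match needed
  Position 1 ('a'): matches sub[0] = 'a'
  Position 2 ('c'): no match needed
  Position 3 ('a'): no match needed
  Position 4 ('e'): no match needed
  Position 5 ('a'): no match needed
  Position 6 ('b'): no match needed
  Position 7 ('d'): matches sub[1] = 'd'
  Position 8 ('e'): no match needed
All 2 characters matched => is a subsequence

1


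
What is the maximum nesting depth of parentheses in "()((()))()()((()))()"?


Input: "()((()))()()((()))()"
Tracking depth:
  Position 0 '(': depth becomes 1
  Position 1 ')': depth becomes 0
  Position 2 '(': depth becomes 1
  Position 3 '(': depth becomes 2
  Position 4 '(': depth becomes 3
  Position 5 ')': depth becomes 2
  Position 6 ')': depth becomes 1
  Position 7 ')': depth becomes 0
  Position 8 '(': depth becomes 1
  Position 9 ')': depth becomes 0
  Position 10 '(': depth becomes 1
  Position 11 ')': depth becomes 0
  Position 12 '(': depth becomes 1
  Position 13 '(': depth becomes 2
  Position 14 '(': depth becomes 3
  Position 15 ')': depth becomes 2
  Position 16 ')': depth becomes 1
  Position 17 ')': depth becomes 0
  Position 18 '(': depth becomes 1
  Position 19 ')': depth becomes 0
Maximum depth reached: 3

3


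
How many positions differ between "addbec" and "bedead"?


Comparing "addbec" and "bedead" position by position:
  Position 0: 'a' vs 'b' => DIFFER
  Position 1: 'd' vs 'e' => DIFFER
  Position 2: 'd' vs 'd' => same
  Position 3: 'b' vs 'e' => DIFFER
  Position 4: 'e' vs 'a' => DIFFER
  Position 5: 'c' vs 'd' => DIFFER
Positions that differ: 5

5


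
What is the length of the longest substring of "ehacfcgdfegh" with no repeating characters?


Input: "ehacfcgdfegh"
Sliding window (track last position of each char):
  Position 0 ('e'): window [0,0] length 1 -- new best
  Position 1 ('h'): window [0,1] length 2 -- new best
  Position 2 ('a'): window [0,2] length 3 -- new best
  Position 3 ('c'): window [0,3] length 4 -- new best
  Position 4 ('f'): window [0,4] length 5 -- new best
  Position 5 ('c'): repeat (last at 3), move window start to 4
  Position 5 ('c'): window [4,5] length 2
  Position 6 ('g'): window [4,6] length 3
  Position 7 ('d'): window [4,7] length 4
  Position 8 ('f'): repeat (last at 4), move window start to 5
  Position 8 ('f'): window [5,8] length 4
  Position 9 ('e'): window [5,9] length 5
  Position 10 ('g'): repeat (last at 6), move window start to 7
  Position 10 ('g'): window [7,10] length 4
  Position 11 ('h'): window [7,11] length 5
Longest substring with no repeats: "ehacf" with length 5

5


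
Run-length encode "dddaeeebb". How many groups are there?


Input: dddaeeebb
Scanning for consecutive runs:
  Group 1: 'd' x 3 (positions 0-2)
  Group 2: 'a' x 1 (positions 3-3)
  Group 3: 'e' x 3 (positions 4-6)
  Group 4: 'b' x 2 (positions 7-8)
Total groups: 4

4


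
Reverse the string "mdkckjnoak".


Input: mdkckjnoak
Reading characters right to left:
  Position 9: 'k'
  Position 8: 'a'
  Position 7: 'o'
  Position 6: 'n'
  Position 5: 'j'
  Position 4: 'k'
  Position 3: 'c'
  Position 2: 'k'
  Position 1: 'd'
  Position 0: 'm'
Reversed: kaonjkckdm

kaonjkckdm


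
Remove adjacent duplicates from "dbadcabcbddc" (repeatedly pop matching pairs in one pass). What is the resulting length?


Input: dbadcabcbddc
Stack-based adjacent duplicate removal:
  Read 'd': push. Stack: d
  Read 'b': push. Stack: db
  Read 'a': push. Stack: dba
  Read 'd': push. Stack: dbad
  Read 'c': push. Stack: dbadc
  Read 'a': push. Stack: dbadca
  Read 'b': push. Stack: dbadcab
  Read 'c': push. Stack: dbadcabc
  Read 'b': push. Stack: dbadcabcb
  Read 'd': push. Stack: dbadcabcbd
  Read 'd': matches stack top 'd' => pop. Stack: dbadcabcb
  Read 'c': push. Stack: dbadcabcbc
Final stack: "dbadcabcbc" (length 10)

10


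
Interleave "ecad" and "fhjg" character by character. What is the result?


Interleaving "ecad" and "fhjg":
  Position 0: 'e' from first, 'f' from second => "ef"
  Position 1: 'c' from first, 'h' from second => "ch"
  Position 2: 'a' from first, 'j' from second => "aj"
  Position 3: 'd' from first, 'g' from second => "dg"
Result: efchajdg

efchajdg


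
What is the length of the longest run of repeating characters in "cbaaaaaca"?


Input: "cbaaaaaca"
Scanning for longest run:
  Position 1 ('b'): new char, reset run to 1
  Position 2 ('a'): new char, reset run to 1
  Position 3 ('a'): continues run of 'a', length=2
  Position 4 ('a'): continues run of 'a', length=3
  Position 5 ('a'): continues run of 'a', length=4
  Position 6 ('a'): continues run of 'a', length=5
  Position 7 ('c'): new char, reset run to 1
  Position 8 ('a'): new char, reset run to 1
Longest run: 'a' with length 5

5


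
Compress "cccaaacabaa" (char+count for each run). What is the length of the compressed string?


Input: cccaaacabaa
Runs:
  'c' x 3 => "c3"
  'a' x 3 => "a3"
  'c' x 1 => "c1"
  'a' x 1 => "a1"
  'b' x 1 => "b1"
  'a' x 2 => "a2"
Compressed: "c3a3c1a1b1a2"
Compressed length: 12

12


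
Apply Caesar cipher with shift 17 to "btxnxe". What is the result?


Caesar cipher: shift "btxnxe" by 17
  'b' (pos 1) + 17 = pos 18 = 's'
  't' (pos 19) + 17 = pos 10 = 'k'
  'x' (pos 23) + 17 = pos 14 = 'o'
  'n' (pos 13) + 17 = pos 4 = 'e'
  'x' (pos 23) + 17 = pos 14 = 'o'
  'e' (pos 4) + 17 = pos 21 = 'v'
Result: skoeov

skoeov


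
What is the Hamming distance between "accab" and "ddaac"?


Comparing "accab" and "ddaac" position by position:
  Position 0: 'a' vs 'd' => differ
  Position 1: 'c' vs 'd' => differ
  Position 2: 'c' vs 'a' => differ
  Position 3: 'a' vs 'a' => same
  Position 4: 'b' vs 'c' => differ
Total differences (Hamming distance): 4

4


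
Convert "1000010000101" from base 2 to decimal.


Input: "1000010000101" in base 2
Positional expansion:
  Digit '1' (value 1) x 2^12 = 4096
  Digit '0' (value 0) x 2^11 = 0
  Digit '0' (value 0) x 2^10 = 0
  Digit '0' (value 0) x 2^9 = 0
  Digit '0' (value 0) x 2^8 = 0
  Digit '1' (value 1) x 2^7 = 128
  Digit '0' (value 0) x 2^6 = 0
  Digit '0' (value 0) x 2^5 = 0
  Digit '0' (value 0) x 2^4 = 0
  Digit '0' (value 0) x 2^3 = 0
  Digit '1' (value 1) x 2^2 = 4
  Digit '0' (value 0) x 2^1 = 0
  Digit '1' (value 1) x 2^0 = 1
Sum = 4229

4229


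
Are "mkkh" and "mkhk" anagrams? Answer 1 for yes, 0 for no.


Strings: "mkkh", "mkhk"
Sorted first:  hkkm
Sorted second: hkkm
Sorted forms match => anagrams

1


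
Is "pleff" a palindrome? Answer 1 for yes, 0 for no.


Input: pleff
Reversed: ffelp
  Compare pos 0 ('p') with pos 4 ('f'): MISMATCH
  Compare pos 1 ('l') with pos 3 ('f'): MISMATCH
Result: not a palindrome

0


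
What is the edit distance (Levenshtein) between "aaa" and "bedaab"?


Computing edit distance: "aaa" -> "bedaab"
DP table:
           b    e    d    a    a    b
      0    1    2    3    4    5    6
  a   1    1    2    3    3    4    5
  a   2    2    2    3    3    3    4
  a   3    3    3    3    3    3    4
Edit distance = dp[3][6] = 4

4


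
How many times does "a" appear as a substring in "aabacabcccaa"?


Searching for "a" in "aabacabcccaa"
Scanning each position:
  Position 0: "a" => MATCH
  Position 1: "a" => MATCH
  Position 2: "b" => no
  Position 3: "a" => MATCH
  Position 4: "c" => no
  Position 5: "a" => MATCH
  Position 6: "b" => no
  Position 7: "c" => no
  Position 8: "c" => no
  Position 9: "c" => no
  Position 10: "a" => MATCH
  Position 11: "a" => MATCH
Total occurrences: 6

6


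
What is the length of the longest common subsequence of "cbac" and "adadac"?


LCS of "cbac" and "adadac"
DP table:
           a    d    a    d    a    c
      0    0    0    0    0    0    0
  c   0    0    0    0    0    0    1
  b   0    0    0    0    0    0    1
  a   0    1    1    1    1    1    1
  c   0    1    1    1    1    1    2
LCS length = dp[4][6] = 2

2


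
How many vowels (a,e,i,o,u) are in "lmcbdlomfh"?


Input: lmcbdlomfh
Checking each character:
  'l' at position 0: consonant
  'm' at position 1: consonant
  'c' at position 2: consonant
  'b' at position 3: consonant
  'd' at position 4: consonant
  'l' at position 5: consonant
  'o' at position 6: vowel (running total: 1)
  'm' at position 7: consonant
  'f' at position 8: consonant
  'h' at position 9: consonant
Total vowels: 1

1


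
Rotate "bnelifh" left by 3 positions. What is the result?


Input: "bnelifh", rotate left by 3
First 3 characters: "bne"
Remaining characters: "lifh"
Concatenate remaining + first: "lifh" + "bne" = "lifhbne"

lifhbne


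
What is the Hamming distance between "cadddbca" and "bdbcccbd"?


Comparing "cadddbca" and "bdbcccbd" position by position:
  Position 0: 'c' vs 'b' => differ
  Position 1: 'a' vs 'd' => differ
  Position 2: 'd' vs 'b' => differ
  Position 3: 'd' vs 'c' => differ
  Position 4: 'd' vs 'c' => differ
  Position 5: 'b' vs 'c' => differ
  Position 6: 'c' vs 'b' => differ
  Position 7: 'a' vs 'd' => differ
Total differences (Hamming distance): 8

8


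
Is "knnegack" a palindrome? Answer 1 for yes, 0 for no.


Input: knnegack
Reversed: kcagennk
  Compare pos 0 ('k') with pos 7 ('k'): match
  Compare pos 1 ('n') with pos 6 ('c'): MISMATCH
  Compare pos 2 ('n') with pos 5 ('a'): MISMATCH
  Compare pos 3 ('e') with pos 4 ('g'): MISMATCH
Result: not a palindrome

0


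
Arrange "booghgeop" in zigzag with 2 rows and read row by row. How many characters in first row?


Zigzag "booghgeop" into 2 rows:
Placing characters:
  'b' => row 0
  'o' => row 1
  'o' => row 0
  'g' => row 1
  'h' => row 0
  'g' => row 1
  'e' => row 0
  'o' => row 1
  'p' => row 0
Rows:
  Row 0: "bohep"
  Row 1: "oggo"
First row length: 5

5


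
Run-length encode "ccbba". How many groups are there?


Input: ccbba
Scanning for consecutive runs:
  Group 1: 'c' x 2 (positions 0-1)
  Group 2: 'b' x 2 (positions 2-3)
  Group 3: 'a' x 1 (positions 4-4)
Total groups: 3

3


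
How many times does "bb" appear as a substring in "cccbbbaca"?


Searching for "bb" in "cccbbbaca"
Scanning each position:
  Position 0: "cc" => no
  Position 1: "cc" => no
  Position 2: "cb" => no
  Position 3: "bb" => MATCH
  Position 4: "bb" => MATCH
  Position 5: "ba" => no
  Position 6: "ac" => no
  Position 7: "ca" => no
Total occurrences: 2

2


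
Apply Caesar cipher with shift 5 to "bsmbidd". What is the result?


Caesar cipher: shift "bsmbidd" by 5
  'b' (pos 1) + 5 = pos 6 = 'g'
  's' (pos 18) + 5 = pos 23 = 'x'
  'm' (pos 12) + 5 = pos 17 = 'r'
  'b' (pos 1) + 5 = pos 6 = 'g'
  'i' (pos 8) + 5 = pos 13 = 'n'
  'd' (pos 3) + 5 = pos 8 = 'i'
  'd' (pos 3) + 5 = pos 8 = 'i'
Result: gxrgnii

gxrgnii


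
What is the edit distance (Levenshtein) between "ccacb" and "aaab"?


Computing edit distance: "ccacb" -> "aaab"
DP table:
           a    a    a    b
      0    1    2    3    4
  c   1    1    2    3    4
  c   2    2    2    3    4
  a   3    2    2    2    3
  c   4    3    3    3    3
  b   5    4    4    4    3
Edit distance = dp[5][4] = 3

3


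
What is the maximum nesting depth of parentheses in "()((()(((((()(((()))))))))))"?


Input: "()((()(((((()(((()))))))))))"
Tracking depth:
  Position 0 '(': depth becomes 1
  Position 1 ')': depth becomes 0
  Position 2 '(': depth becomes 1
  Position 3 '(': depth becomes 2
  Position 4 '(': depth becomes 3
  Position 5 ')': depth becomes 2
  Position 6 '(': depth becomes 3
  Position 7 '(': depth becomes 4
  Position 8 '(': depth becomes 5
  Position 9 '(': depth becomes 6
  Position 10 '(': depth becomes 7
  Position 11 '(': depth becomes 8
  Position 12 ')': depth becomes 7
  Position 13 '(': depth becomes 8
  Position 14 '(': depth becomes 9
  Position 15 '(': depth becomes 10
  Position 16 '(': depth becomes 11
  Position 17 ')': depth becomes 10
  Position 18 ')': depth becomes 9
  Position 19 ')': depth becomes 8
  Position 20 ')': depth becomes 7
  Position 21 ')': depth becomes 6
  Position 22 ')': depth becomes 5
  Position 23 ')': depth becomes 4
  Position 24 ')': depth becomes 3
  Position 25 ')': depth becomes 2
  Position 26 ')': depth becomes 1
  Position 27 ')': depth becomes 0
Maximum depth reached: 11

11


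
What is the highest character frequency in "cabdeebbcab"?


Input: cabdeebbcab
Character counts:
  'a': 2
  'b': 4
  'c': 2
  'd': 1
  'e': 2
Maximum frequency: 4

4


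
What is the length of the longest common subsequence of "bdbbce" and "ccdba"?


LCS of "bdbbce" and "ccdba"
DP table:
           c    c    d    b    a
      0    0    0    0    0    0
  b   0    0    0    0    1    1
  d   0    0    0    1    1    1
  b   0    0    0    1    2    2
  b   0    0    0    1    2    2
  c   0    1    1    1    2    2
  e   0    1    1    1    2    2
LCS length = dp[6][5] = 2

2


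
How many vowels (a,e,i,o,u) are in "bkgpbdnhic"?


Input: bkgpbdnhic
Checking each character:
  'b' at position 0: consonant
  'k' at position 1: consonant
  'g' at position 2: consonant
  'p' at position 3: consonant
  'b' at position 4: consonant
  'd' at position 5: consonant
  'n' at position 6: consonant
  'h' at position 7: consonant
  'i' at position 8: vowel (running total: 1)
  'c' at position 9: consonant
Total vowels: 1

1


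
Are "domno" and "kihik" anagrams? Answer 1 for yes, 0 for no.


Strings: "domno", "kihik"
Sorted first:  dmnoo
Sorted second: hiikk
Differ at position 0: 'd' vs 'h' => not anagrams

0


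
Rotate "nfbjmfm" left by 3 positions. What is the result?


Input: "nfbjmfm", rotate left by 3
First 3 characters: "nfb"
Remaining characters: "jmfm"
Concatenate remaining + first: "jmfm" + "nfb" = "jmfmnfb"

jmfmnfb


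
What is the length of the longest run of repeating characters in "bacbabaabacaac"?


Input: "bacbabaabacaac"
Scanning for longest run:
  Position 1 ('a'): new char, reset run to 1
  Position 2 ('c'): new char, reset run to 1
  Position 3 ('b'): new char, reset run to 1
  Position 4 ('a'): new char, reset run to 1
  Position 5 ('b'): new char, reset run to 1
  Position 6 ('a'): new char, reset run to 1
  Position 7 ('a'): continues run of 'a', length=2
  Position 8 ('b'): new char, reset run to 1
  Position 9 ('a'): new char, reset run to 1
  Position 10 ('c'): new char, reset run to 1
  Position 11 ('a'): new char, reset run to 1
  Position 12 ('a'): continues run of 'a', length=2
  Position 13 ('c'): new char, reset run to 1
Longest run: 'a' with length 2

2


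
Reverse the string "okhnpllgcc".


Input: okhnpllgcc
Reading characters right to left:
  Position 9: 'c'
  Position 8: 'c'
  Position 7: 'g'
  Position 6: 'l'
  Position 5: 'l'
  Position 4: 'p'
  Position 3: 'n'
  Position 2: 'h'
  Position 1: 'k'
  Position 0: 'o'
Reversed: ccgllpnhko

ccgllpnhko


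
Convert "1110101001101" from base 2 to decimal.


Input: "1110101001101" in base 2
Positional expansion:
  Digit '1' (value 1) x 2^12 = 4096
  Digit '1' (value 1) x 2^11 = 2048
  Digit '1' (value 1) x 2^10 = 1024
  Digit '0' (value 0) x 2^9 = 0
  Digit '1' (value 1) x 2^8 = 256
  Digit '0' (value 0) x 2^7 = 0
  Digit '1' (value 1) x 2^6 = 64
  Digit '0' (value 0) x 2^5 = 0
  Digit '0' (value 0) x 2^4 = 0
  Digit '1' (value 1) x 2^3 = 8
  Digit '1' (value 1) x 2^2 = 4
  Digit '0' (value 0) x 2^1 = 0
  Digit '1' (value 1) x 2^0 = 1
Sum = 7501

7501


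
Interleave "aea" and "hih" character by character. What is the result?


Interleaving "aea" and "hih":
  Position 0: 'a' from first, 'h' from second => "ah"
  Position 1: 'e' from first, 'i' from second => "ei"
  Position 2: 'a' from first, 'h' from second => "ah"
Result: aheiah

aheiah


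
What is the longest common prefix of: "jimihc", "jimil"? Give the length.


Words: jimihc, jimil
  Position 0: all 'j' => match
  Position 1: all 'i' => match
  Position 2: all 'm' => match
  Position 3: all 'i' => match
  Position 4: ('h', 'l') => mismatch, stop
LCP = "jimi" (length 4)

4


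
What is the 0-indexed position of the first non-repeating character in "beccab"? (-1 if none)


Input: beccab
Character frequencies:
  'a': 1
  'b': 2
  'c': 2
  'e': 1
Scanning left to right for freq == 1:
  Position 0 ('b'): freq=2, skip
  Position 1 ('e'): unique! => answer = 1

1


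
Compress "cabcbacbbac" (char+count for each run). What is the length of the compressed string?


Input: cabcbacbbac
Runs:
  'c' x 1 => "c1"
  'a' x 1 => "a1"
  'b' x 1 => "b1"
  'c' x 1 => "c1"
  'b' x 1 => "b1"
  'a' x 1 => "a1"
  'c' x 1 => "c1"
  'b' x 2 => "b2"
  'a' x 1 => "a1"
  'c' x 1 => "c1"
Compressed: "c1a1b1c1b1a1c1b2a1c1"
Compressed length: 20

20


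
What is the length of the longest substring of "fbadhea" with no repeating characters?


Input: "fbadhea"
Sliding window (track last position of each char):
  Position 0 ('f'): window [0,0] length 1 -- new best
  Position 1 ('b'): window [0,1] length 2 -- new best
  Position 2 ('a'): window [0,2] length 3 -- new best
  Position 3 ('d'): window [0,3] length 4 -- new best
  Position 4 ('h'): window [0,4] length 5 -- new best
  Position 5 ('e'): window [0,5] length 6 -- new best
  Position 6 ('a'): repeat (last at 2), move window start to 3
  Position 6 ('a'): window [3,6] length 4
Longest substring with no repeats: "fbadhe" with length 6

6


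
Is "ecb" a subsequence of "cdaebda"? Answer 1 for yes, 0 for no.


Check if "ecb" is a subsequence of "cdaebda"
Greedy scan:
  Position 0 ('c'): no match needed
  Position 1 ('d'): no match needed
  Position 2 ('a'): no match needed
  Position 3 ('e'): matches sub[0] = 'e'
  Position 4 ('b'): no match needed
  Position 5 ('d'): no match needed
  Position 6 ('a'): no match needed
Only matched 1/3 characters => not a subsequence

0


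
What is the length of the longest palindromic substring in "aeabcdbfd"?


Input: "aeabcdbfd"
Checking substrings for palindromes:
  [0:3] "aea" (len 3) => palindrome
Longest palindromic substring: "aea" with length 3

3


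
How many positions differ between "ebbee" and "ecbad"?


Comparing "ebbee" and "ecbad" position by position:
  Position 0: 'e' vs 'e' => same
  Position 1: 'b' vs 'c' => DIFFER
  Position 2: 'b' vs 'b' => same
  Position 3: 'e' vs 'a' => DIFFER
  Position 4: 'e' vs 'd' => DIFFER
Positions that differ: 3

3


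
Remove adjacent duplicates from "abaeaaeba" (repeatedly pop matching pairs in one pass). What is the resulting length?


Input: abaeaaeba
Stack-based adjacent duplicate removal:
  Read 'a': push. Stack: a
  Read 'b': push. Stack: ab
  Read 'a': push. Stack: aba
  Read 'e': push. Stack: abae
  Read 'a': push. Stack: abaea
  Read 'a': matches stack top 'a' => pop. Stack: abae
  Read 'e': matches stack top 'e' => pop. Stack: aba
  Read 'b': push. Stack: abab
  Read 'a': push. Stack: ababa
Final stack: "ababa" (length 5)

5


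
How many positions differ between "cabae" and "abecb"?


Comparing "cabae" and "abecb" position by position:
  Position 0: 'c' vs 'a' => DIFFER
  Position 1: 'a' vs 'b' => DIFFER
  Position 2: 'b' vs 'e' => DIFFER
  Position 3: 'a' vs 'c' => DIFFER
  Position 4: 'e' vs 'b' => DIFFER
Positions that differ: 5

5


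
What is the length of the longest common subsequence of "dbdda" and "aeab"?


LCS of "dbdda" and "aeab"
DP table:
           a    e    a    b
      0    0    0    0    0
  d   0    0    0    0    0
  b   0    0    0    0    1
  d   0    0    0    0    1
  d   0    0    0    0    1
  a   0    1    1    1    1
LCS length = dp[5][4] = 1

1


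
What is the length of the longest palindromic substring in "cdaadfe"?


Input: "cdaadfe"
Checking substrings for palindromes:
  [1:5] "daad" (len 4) => palindrome
  [2:4] "aa" (len 2) => palindrome
Longest palindromic substring: "daad" with length 4

4


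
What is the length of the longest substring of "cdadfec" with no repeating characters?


Input: "cdadfec"
Sliding window (track last position of each char):
  Position 0 ('c'): window [0,0] length 1 -- new best
  Position 1 ('d'): window [0,1] length 2 -- new best
  Position 2 ('a'): window [0,2] length 3 -- new best
  Position 3 ('d'): repeat (last at 1), move window start to 2
  Position 3 ('d'): window [2,3] length 2
  Position 4 ('f'): window [2,4] length 3
  Position 5 ('e'): window [2,5] length 4 -- new best
  Position 6 ('c'): window [2,6] length 5 -- new best
Longest substring with no repeats: "adfec" with length 5

5


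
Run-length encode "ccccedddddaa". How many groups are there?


Input: ccccedddddaa
Scanning for consecutive runs:
  Group 1: 'c' x 4 (positions 0-3)
  Group 2: 'e' x 1 (positions 4-4)
  Group 3: 'd' x 5 (positions 5-9)
  Group 4: 'a' x 2 (positions 10-11)
Total groups: 4

4


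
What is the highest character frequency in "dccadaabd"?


Input: dccadaabd
Character counts:
  'a': 3
  'b': 1
  'c': 2
  'd': 3
Maximum frequency: 3

3


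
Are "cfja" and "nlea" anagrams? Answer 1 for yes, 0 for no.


Strings: "cfja", "nlea"
Sorted first:  acfj
Sorted second: aeln
Differ at position 1: 'c' vs 'e' => not anagrams

0


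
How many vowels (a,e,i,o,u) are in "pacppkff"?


Input: pacppkff
Checking each character:
  'p' at position 0: consonant
  'a' at position 1: vowel (running total: 1)
  'c' at position 2: consonant
  'p' at position 3: consonant
  'p' at position 4: consonant
  'k' at position 5: consonant
  'f' at position 6: consonant
  'f' at position 7: consonant
Total vowels: 1

1


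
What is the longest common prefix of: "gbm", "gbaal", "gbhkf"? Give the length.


Words: gbm, gbaal, gbhkf
  Position 0: all 'g' => match
  Position 1: all 'b' => match
  Position 2: ('m', 'a', 'h') => mismatch, stop
LCP = "gb" (length 2)

2


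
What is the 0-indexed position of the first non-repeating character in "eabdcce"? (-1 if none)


Input: eabdcce
Character frequencies:
  'a': 1
  'b': 1
  'c': 2
  'd': 1
  'e': 2
Scanning left to right for freq == 1:
  Position 0 ('e'): freq=2, skip
  Position 1 ('a'): unique! => answer = 1

1


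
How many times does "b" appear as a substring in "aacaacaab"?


Searching for "b" in "aacaacaab"
Scanning each position:
  Position 0: "a" => no
  Position 1: "a" => no
  Position 2: "c" => no
  Position 3: "a" => no
  Position 4: "a" => no
  Position 5: "c" => no
  Position 6: "a" => no
  Position 7: "a" => no
  Position 8: "b" => MATCH
Total occurrences: 1

1


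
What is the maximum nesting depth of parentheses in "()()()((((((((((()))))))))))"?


Input: "()()()((((((((((()))))))))))"
Tracking depth:
  Position 0 '(': depth becomes 1
  Position 1 ')': depth becomes 0
  Position 2 '(': depth becomes 1
  Position 3 ')': depth becomes 0
  Position 4 '(': depth becomes 1
  Position 5 ')': depth becomes 0
  Position 6 '(': depth becomes 1
  Position 7 '(': depth becomes 2
  Position 8 '(': depth becomes 3
  Position 9 '(': depth becomes 4
  Position 10 '(': depth becomes 5
  Position 11 '(': depth becomes 6
  Position 12 '(': depth becomes 7
  Position 13 '(': depth becomes 8
  Position 14 '(': depth becomes 9
  Position 15 '(': depth becomes 10
  Position 16 '(': depth becomes 11
  Position 17 ')': depth becomes 10
  Position 18 ')': depth becomes 9
  Position 19 ')': depth becomes 8
  Position 20 ')': depth becomes 7
  Position 21 ')': depth becomes 6
  Position 22 ')': depth becomes 5
  Position 23 ')': depth becomes 4
  Position 24 ')': depth becomes 3
  Position 25 ')': depth becomes 2
  Position 26 ')': depth becomes 1
  Position 27 ')': depth becomes 0
Maximum depth reached: 11

11


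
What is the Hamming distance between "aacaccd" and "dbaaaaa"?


Comparing "aacaccd" and "dbaaaaa" position by position:
  Position 0: 'a' vs 'd' => differ
  Position 1: 'a' vs 'b' => differ
  Position 2: 'c' vs 'a' => differ
  Position 3: 'a' vs 'a' => same
  Position 4: 'c' vs 'a' => differ
  Position 5: 'c' vs 'a' => differ
  Position 6: 'd' vs 'a' => differ
Total differences (Hamming distance): 6

6


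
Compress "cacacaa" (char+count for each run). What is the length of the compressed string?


Input: cacacaa
Runs:
  'c' x 1 => "c1"
  'a' x 1 => "a1"
  'c' x 1 => "c1"
  'a' x 1 => "a1"
  'c' x 1 => "c1"
  'a' x 2 => "a2"
Compressed: "c1a1c1a1c1a2"
Compressed length: 12

12


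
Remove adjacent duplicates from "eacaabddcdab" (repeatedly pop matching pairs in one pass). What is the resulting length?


Input: eacaabddcdab
Stack-based adjacent duplicate removal:
  Read 'e': push. Stack: e
  Read 'a': push. Stack: ea
  Read 'c': push. Stack: eac
  Read 'a': push. Stack: eaca
  Read 'a': matches stack top 'a' => pop. Stack: eac
  Read 'b': push. Stack: eacb
  Read 'd': push. Stack: eacbd
  Read 'd': matches stack top 'd' => pop. Stack: eacb
  Read 'c': push. Stack: eacbc
  Read 'd': push. Stack: eacbcd
  Read 'a': push. Stack: eacbcda
  Read 'b': push. Stack: eacbcdab
Final stack: "eacbcdab" (length 8)

8


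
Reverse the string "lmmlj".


Input: lmmlj
Reading characters right to left:
  Position 4: 'j'
  Position 3: 'l'
  Position 2: 'm'
  Position 1: 'm'
  Position 0: 'l'
Reversed: jlmml

jlmml


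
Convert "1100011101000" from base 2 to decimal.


Input: "1100011101000" in base 2
Positional expansion:
  Digit '1' (value 1) x 2^12 = 4096
  Digit '1' (value 1) x 2^11 = 2048
  Digit '0' (value 0) x 2^10 = 0
  Digit '0' (value 0) x 2^9 = 0
  Digit '0' (value 0) x 2^8 = 0
  Digit '1' (value 1) x 2^7 = 128
  Digit '1' (value 1) x 2^6 = 64
  Digit '1' (value 1) x 2^5 = 32
  Digit '0' (value 0) x 2^4 = 0
  Digit '1' (value 1) x 2^3 = 8
  Digit '0' (value 0) x 2^2 = 0
  Digit '0' (value 0) x 2^1 = 0
  Digit '0' (value 0) x 2^0 = 0
Sum = 6376

6376


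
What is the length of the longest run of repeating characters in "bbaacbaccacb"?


Input: "bbaacbaccacb"
Scanning for longest run:
  Position 1 ('b'): continues run of 'b', length=2
  Position 2 ('a'): new char, reset run to 1
  Position 3 ('a'): continues run of 'a', length=2
  Position 4 ('c'): new char, reset run to 1
  Position 5 ('b'): new char, reset run to 1
  Position 6 ('a'): new char, reset run to 1
  Position 7 ('c'): new char, reset run to 1
  Position 8 ('c'): continues run of 'c', length=2
  Position 9 ('a'): new char, reset run to 1
  Position 10 ('c'): new char, reset run to 1
  Position 11 ('b'): new char, reset run to 1
Longest run: 'b' with length 2

2


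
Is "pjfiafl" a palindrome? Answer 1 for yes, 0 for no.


Input: pjfiafl
Reversed: lfaifjp
  Compare pos 0 ('p') with pos 6 ('l'): MISMATCH
  Compare pos 1 ('j') with pos 5 ('f'): MISMATCH
  Compare pos 2 ('f') with pos 4 ('a'): MISMATCH
Result: not a palindrome

0


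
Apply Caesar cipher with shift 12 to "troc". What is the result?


Caesar cipher: shift "troc" by 12
  't' (pos 19) + 12 = pos 5 = 'f'
  'r' (pos 17) + 12 = pos 3 = 'd'
  'o' (pos 14) + 12 = pos 0 = 'a'
  'c' (pos 2) + 12 = pos 14 = 'o'
Result: fdao

fdao
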